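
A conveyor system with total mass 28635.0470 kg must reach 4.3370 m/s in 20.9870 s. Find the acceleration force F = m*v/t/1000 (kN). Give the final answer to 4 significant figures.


F = 28635.0470 * 4.3370 / 20.9870 / 1000
F = 5.917 kN


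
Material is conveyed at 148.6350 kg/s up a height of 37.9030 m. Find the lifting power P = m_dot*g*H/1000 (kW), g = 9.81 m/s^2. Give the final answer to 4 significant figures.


P = 148.6350 * 9.81 * 37.9030 / 1000
P = 55.27 kW


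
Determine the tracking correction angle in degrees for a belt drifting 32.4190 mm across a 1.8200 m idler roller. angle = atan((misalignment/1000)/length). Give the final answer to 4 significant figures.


misalign_m = 32.4190 / 1000 = 0.032419 m
angle = atan(0.032419 / 1.8200)
angle = 1.020 deg


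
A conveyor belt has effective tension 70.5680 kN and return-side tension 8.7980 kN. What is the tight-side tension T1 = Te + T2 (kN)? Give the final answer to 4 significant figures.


T1 = Te + T2 = 70.5680 + 8.7980
T1 = 79.37 kN


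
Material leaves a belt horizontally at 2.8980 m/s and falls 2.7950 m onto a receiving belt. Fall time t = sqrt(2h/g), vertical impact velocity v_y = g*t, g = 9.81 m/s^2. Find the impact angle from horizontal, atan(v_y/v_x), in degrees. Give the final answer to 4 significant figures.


t = sqrt(2*2.7950/9.81) = 0.754869 s
v_y = 9.81 * 0.754869 = 7.40526 m/s
angle = atan(7.40526 / 2.8980) = 68.63 deg


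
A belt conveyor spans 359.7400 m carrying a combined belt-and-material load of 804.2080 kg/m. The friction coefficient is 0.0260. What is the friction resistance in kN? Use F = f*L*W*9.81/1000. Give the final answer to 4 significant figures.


F = 0.0260 * 359.7400 * 804.2080 * 9.81 / 1000
F = 73.79 kN


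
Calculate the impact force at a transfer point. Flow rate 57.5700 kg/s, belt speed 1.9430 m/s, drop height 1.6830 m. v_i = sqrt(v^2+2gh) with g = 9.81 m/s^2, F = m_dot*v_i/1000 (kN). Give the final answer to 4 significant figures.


v_i = sqrt(1.9430^2 + 2*9.81*1.6830) = 6.06595 m/s
F = 57.5700 * 6.06595 / 1000
F = 0.3492 kN


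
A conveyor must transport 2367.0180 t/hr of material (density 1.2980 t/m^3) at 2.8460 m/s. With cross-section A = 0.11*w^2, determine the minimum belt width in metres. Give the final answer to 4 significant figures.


A_req = 2367.0180 / (2.8460 * 1.2980 * 3600) = 0.177987 m^2
w = sqrt(0.177987 / 0.11)
w = 1.272 m


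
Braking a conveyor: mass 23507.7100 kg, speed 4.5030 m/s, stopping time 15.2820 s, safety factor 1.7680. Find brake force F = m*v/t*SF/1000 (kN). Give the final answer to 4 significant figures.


F = 23507.7100 * 4.5030 / 15.2820 * 1.7680 / 1000
F = 12.25 kN


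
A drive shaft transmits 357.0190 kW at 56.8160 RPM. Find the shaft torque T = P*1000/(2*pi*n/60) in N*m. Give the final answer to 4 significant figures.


omega = 2*pi*56.8160/60 = 5.94976 rad/s
T = 357.0190*1000 / 5.94976
T = 60010 N*m


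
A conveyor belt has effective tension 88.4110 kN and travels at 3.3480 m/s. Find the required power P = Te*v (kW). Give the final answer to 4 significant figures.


P = Te * v = 88.4110 * 3.3480
P = 296.0 kW


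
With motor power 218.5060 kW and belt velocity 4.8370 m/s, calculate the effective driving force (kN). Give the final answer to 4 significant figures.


Te = P / v = 218.5060 / 4.8370
Te = 45.17 kN


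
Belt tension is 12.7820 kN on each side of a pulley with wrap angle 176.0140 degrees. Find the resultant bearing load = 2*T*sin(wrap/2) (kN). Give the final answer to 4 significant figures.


F = 2 * 12.7820 * sin(176.0140/2 deg)
F = 25.55 kN


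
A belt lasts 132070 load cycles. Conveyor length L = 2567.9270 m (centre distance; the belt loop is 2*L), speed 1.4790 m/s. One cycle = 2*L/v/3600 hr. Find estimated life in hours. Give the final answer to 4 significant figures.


cycle_time = 2 * 2567.9270 / 1.4790 / 3600 = 0.964588 hr
life = 132070 * 0.964588 = 127400 hours


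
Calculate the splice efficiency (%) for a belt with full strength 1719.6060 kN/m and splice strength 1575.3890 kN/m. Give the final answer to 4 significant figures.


Eff = 1575.3890 / 1719.6060 * 100
Eff = 91.61 %


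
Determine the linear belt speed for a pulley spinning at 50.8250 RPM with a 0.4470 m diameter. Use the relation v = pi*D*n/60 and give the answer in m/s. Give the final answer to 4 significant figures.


v = pi * 0.4470 * 50.8250 / 60
v = 1.190 m/s


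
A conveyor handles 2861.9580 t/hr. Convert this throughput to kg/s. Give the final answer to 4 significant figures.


m_dot = 2861.9580 * 1000 / 3600
m_dot = 795.0 kg/s


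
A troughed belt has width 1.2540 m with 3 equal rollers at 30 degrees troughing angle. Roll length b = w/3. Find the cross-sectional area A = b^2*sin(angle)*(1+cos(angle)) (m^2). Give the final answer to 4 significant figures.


b = 1.2540/3 = 0.418 m
A = 0.418^2 * sin(30 deg) * (1 + cos(30 deg))
A = 0.1630 m^2


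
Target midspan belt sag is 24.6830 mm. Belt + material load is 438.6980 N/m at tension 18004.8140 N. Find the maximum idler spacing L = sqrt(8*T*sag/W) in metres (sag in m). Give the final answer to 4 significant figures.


sag = 24.6830/1000 = 0.024683 m
L = sqrt(8 * 18004.8140 * 0.024683 / 438.6980)
L = 2.847 m


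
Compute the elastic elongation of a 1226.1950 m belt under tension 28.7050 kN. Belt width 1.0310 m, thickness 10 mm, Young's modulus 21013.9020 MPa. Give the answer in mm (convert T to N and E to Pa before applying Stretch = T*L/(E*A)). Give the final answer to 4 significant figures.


A = 1.0310 * 0.01 = 0.01031 m^2
Stretch = 28.7050*1000 * 1226.1950 / (21013.9020e6 * 0.01031) * 1000
Stretch = 162.5 mm


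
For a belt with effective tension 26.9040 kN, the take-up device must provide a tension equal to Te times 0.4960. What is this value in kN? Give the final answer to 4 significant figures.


T_tu = 26.9040 * 0.4960
T_tu = 13.34 kN


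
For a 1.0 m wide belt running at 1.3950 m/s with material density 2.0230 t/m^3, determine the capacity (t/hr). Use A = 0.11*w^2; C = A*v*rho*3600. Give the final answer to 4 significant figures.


A = 0.11 * 1.0^2 = 0.11 m^2
C = 0.11 * 1.3950 * 2.0230 * 3600
C = 1118 t/hr


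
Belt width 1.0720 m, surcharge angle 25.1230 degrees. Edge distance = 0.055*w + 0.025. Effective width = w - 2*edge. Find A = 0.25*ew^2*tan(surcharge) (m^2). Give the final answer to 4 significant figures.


edge = 0.055*1.0720 + 0.025 = 0.08396 m
ew = 1.0720 - 2*0.08396 = 0.90408 m
A = 0.25 * 0.90408^2 * tan(25.1230 deg)
A = 0.09582 m^2


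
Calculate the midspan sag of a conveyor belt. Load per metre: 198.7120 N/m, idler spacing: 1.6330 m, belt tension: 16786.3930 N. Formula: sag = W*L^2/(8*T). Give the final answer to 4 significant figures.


sag = 198.7120 * 1.6330^2 / (8 * 16786.3930)
sag = 0.003946 m


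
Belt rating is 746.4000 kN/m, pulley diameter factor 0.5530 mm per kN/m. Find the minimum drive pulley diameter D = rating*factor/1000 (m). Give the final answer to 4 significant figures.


D = 746.4000 * 0.5530 / 1000
D = 0.4128 m


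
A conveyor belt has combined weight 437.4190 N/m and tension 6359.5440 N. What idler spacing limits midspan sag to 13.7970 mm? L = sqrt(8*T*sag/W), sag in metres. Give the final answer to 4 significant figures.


sag = 13.7970/1000 = 0.013797 m
L = sqrt(8 * 6359.5440 * 0.013797 / 437.4190)
L = 1.267 m


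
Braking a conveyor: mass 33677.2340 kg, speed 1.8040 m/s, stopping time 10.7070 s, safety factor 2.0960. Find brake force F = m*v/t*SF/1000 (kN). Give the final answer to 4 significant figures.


F = 33677.2340 * 1.8040 / 10.7070 * 2.0960 / 1000
F = 11.89 kN


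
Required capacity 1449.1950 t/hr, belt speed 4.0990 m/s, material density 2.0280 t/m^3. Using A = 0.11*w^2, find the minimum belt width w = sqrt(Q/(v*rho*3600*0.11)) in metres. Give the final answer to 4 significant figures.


A_req = 1449.1950 / (4.0990 * 2.0280 * 3600) = 0.048426 m^2
w = sqrt(0.048426 / 0.11)
w = 0.6635 m


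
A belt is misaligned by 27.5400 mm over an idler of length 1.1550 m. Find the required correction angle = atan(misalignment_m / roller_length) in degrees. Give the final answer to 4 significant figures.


misalign_m = 27.5400 / 1000 = 0.027540 m
angle = atan(0.027540 / 1.1550)
angle = 1.366 deg


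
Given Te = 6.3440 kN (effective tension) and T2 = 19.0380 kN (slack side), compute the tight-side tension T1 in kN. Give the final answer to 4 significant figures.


T1 = Te + T2 = 6.3440 + 19.0380
T1 = 25.38 kN


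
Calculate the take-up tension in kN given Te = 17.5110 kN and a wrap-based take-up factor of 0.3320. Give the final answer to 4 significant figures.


T_tu = 17.5110 * 0.3320
T_tu = 5.814 kN


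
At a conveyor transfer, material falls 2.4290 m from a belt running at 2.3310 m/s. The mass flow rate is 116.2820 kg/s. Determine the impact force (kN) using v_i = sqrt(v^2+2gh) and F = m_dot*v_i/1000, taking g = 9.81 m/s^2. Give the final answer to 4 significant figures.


v_i = sqrt(2.3310^2 + 2*9.81*2.4290) = 7.28633 m/s
F = 116.2820 * 7.28633 / 1000
F = 0.8473 kN


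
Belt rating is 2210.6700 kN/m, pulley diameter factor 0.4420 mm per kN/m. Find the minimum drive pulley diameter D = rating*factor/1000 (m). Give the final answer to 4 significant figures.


D = 2210.6700 * 0.4420 / 1000
D = 0.9771 m


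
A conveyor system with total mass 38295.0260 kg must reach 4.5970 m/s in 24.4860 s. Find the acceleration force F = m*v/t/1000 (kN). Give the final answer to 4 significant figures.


F = 38295.0260 * 4.5970 / 24.4860 / 1000
F = 7.190 kN


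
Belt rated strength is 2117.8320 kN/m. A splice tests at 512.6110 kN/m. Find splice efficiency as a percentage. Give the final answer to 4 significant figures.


Eff = 512.6110 / 2117.8320 * 100
Eff = 24.20 %


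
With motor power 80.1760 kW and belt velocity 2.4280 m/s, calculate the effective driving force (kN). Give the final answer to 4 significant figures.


Te = P / v = 80.1760 / 2.4280
Te = 33.02 kN


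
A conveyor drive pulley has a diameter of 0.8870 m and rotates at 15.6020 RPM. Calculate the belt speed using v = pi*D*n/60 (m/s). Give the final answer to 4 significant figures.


v = pi * 0.8870 * 15.6020 / 60
v = 0.7246 m/s


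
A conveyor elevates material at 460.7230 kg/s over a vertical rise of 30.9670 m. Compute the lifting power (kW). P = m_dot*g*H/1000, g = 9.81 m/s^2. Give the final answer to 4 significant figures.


P = 460.7230 * 9.81 * 30.9670 / 1000
P = 140.0 kW


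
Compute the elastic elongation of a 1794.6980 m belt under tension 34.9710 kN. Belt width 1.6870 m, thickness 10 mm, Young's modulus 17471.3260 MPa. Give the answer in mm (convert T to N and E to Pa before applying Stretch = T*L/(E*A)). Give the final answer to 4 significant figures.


A = 1.6870 * 0.01 = 0.01687 m^2
Stretch = 34.9710*1000 * 1794.6980 / (17471.3260e6 * 0.01687) * 1000
Stretch = 212.9 mm


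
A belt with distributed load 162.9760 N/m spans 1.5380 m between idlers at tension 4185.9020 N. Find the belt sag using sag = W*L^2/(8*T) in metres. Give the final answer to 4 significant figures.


sag = 162.9760 * 1.5380^2 / (8 * 4185.9020)
sag = 0.01151 m


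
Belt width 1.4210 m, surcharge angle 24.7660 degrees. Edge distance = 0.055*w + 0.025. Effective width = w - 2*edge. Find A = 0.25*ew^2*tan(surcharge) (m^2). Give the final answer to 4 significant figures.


edge = 0.055*1.4210 + 0.025 = 0.103155 m
ew = 1.4210 - 2*0.103155 = 1.21469 m
A = 0.25 * 1.21469^2 * tan(24.7660 deg)
A = 0.1702 m^2


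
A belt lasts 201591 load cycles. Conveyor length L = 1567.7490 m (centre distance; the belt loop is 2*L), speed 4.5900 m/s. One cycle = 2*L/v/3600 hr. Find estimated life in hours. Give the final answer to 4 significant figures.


cycle_time = 2 * 1567.7490 / 4.5900 / 3600 = 0.189754 hr
life = 201591 * 0.189754 = 38250 hours


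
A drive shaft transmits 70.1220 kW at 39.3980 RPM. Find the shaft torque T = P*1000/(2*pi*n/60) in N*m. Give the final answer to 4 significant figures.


omega = 2*pi*39.3980/60 = 4.12575 rad/s
T = 70.1220*1000 / 4.12575
T = 17000 N*m


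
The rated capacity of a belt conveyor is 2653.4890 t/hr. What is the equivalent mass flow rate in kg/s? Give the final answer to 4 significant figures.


m_dot = 2653.4890 * 1000 / 3600
m_dot = 737.1 kg/s


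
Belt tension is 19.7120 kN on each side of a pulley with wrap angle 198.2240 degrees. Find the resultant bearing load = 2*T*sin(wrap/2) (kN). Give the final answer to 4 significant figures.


F = 2 * 19.7120 * sin(198.2240/2 deg)
F = 38.93 kN


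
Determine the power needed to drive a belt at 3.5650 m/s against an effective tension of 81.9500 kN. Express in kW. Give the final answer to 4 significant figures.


P = Te * v = 81.9500 * 3.5650
P = 292.2 kW


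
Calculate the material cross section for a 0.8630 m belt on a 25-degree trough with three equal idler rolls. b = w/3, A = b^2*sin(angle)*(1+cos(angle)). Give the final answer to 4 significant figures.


b = 0.8630/3 = 0.287667 m
A = 0.287667^2 * sin(25 deg) * (1 + cos(25 deg))
A = 0.06667 m^2


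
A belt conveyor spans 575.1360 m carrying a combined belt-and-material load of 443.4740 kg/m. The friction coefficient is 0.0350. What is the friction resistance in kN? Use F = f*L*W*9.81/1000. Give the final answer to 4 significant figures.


F = 0.0350 * 575.1360 * 443.4740 * 9.81 / 1000
F = 87.57 kN


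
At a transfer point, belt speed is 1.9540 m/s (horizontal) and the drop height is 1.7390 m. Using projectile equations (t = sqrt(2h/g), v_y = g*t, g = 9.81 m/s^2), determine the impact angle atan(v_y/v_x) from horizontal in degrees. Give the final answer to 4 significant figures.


t = sqrt(2*1.7390/9.81) = 0.595429 s
v_y = 9.81 * 0.595429 = 5.84116 m/s
angle = atan(5.84116 / 1.9540) = 71.50 deg


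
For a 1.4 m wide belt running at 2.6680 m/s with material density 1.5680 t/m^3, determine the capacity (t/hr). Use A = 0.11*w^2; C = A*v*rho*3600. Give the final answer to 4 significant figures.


A = 0.11 * 1.4^2 = 0.2156 m^2
C = 0.2156 * 2.6680 * 1.5680 * 3600
C = 3247 t/hr


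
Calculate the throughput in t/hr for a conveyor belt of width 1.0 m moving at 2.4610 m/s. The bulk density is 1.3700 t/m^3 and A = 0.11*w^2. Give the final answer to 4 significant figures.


A = 0.11 * 1.0^2 = 0.11 m^2
C = 0.11 * 2.4610 * 1.3700 * 3600
C = 1335 t/hr


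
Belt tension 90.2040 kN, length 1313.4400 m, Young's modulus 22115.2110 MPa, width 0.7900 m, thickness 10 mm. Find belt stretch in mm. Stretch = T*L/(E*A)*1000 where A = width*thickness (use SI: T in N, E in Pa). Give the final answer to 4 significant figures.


A = 0.7900 * 0.01 = 0.00790 m^2
Stretch = 90.2040*1000 * 1313.4400 / (22115.2110e6 * 0.00790) * 1000
Stretch = 678.1 mm


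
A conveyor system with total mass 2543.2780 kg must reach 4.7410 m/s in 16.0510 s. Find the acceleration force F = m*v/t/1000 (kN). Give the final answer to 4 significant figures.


F = 2543.2780 * 4.7410 / 16.0510 / 1000
F = 0.7512 kN


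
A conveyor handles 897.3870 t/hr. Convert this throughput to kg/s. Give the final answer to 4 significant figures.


m_dot = 897.3870 * 1000 / 3600
m_dot = 249.3 kg/s


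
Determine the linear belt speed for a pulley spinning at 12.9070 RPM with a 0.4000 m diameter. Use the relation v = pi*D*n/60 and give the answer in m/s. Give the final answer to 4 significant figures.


v = pi * 0.4000 * 12.9070 / 60
v = 0.2703 m/s


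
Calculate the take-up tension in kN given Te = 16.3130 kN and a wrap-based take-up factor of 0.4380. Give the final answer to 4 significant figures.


T_tu = 16.3130 * 0.4380
T_tu = 7.145 kN


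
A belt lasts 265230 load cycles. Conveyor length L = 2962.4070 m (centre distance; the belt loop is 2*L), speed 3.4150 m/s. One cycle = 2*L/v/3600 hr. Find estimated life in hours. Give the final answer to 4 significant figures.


cycle_time = 2 * 2962.4070 / 3.4150 / 3600 = 0.481927 hr
life = 265230 * 0.481927 = 127800 hours


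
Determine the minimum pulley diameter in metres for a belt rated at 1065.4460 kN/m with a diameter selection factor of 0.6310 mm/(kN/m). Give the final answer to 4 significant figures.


D = 1065.4460 * 0.6310 / 1000
D = 0.6723 m


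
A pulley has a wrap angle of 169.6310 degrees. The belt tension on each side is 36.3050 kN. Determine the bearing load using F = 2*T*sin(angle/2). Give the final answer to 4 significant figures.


F = 2 * 36.3050 * sin(169.6310/2 deg)
F = 72.31 kN


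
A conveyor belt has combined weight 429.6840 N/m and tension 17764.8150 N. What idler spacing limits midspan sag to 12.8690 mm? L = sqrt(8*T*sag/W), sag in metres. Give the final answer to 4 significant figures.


sag = 12.8690/1000 = 0.012869 m
L = sqrt(8 * 17764.8150 * 0.012869 / 429.6840)
L = 2.063 m


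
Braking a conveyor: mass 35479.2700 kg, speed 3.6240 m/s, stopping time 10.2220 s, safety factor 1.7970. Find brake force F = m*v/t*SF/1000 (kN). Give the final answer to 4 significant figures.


F = 35479.2700 * 3.6240 / 10.2220 * 1.7970 / 1000
F = 22.60 kN


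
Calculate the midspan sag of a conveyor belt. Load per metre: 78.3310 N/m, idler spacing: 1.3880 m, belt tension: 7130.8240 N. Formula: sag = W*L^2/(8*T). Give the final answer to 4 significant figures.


sag = 78.3310 * 1.3880^2 / (8 * 7130.8240)
sag = 0.002645 m


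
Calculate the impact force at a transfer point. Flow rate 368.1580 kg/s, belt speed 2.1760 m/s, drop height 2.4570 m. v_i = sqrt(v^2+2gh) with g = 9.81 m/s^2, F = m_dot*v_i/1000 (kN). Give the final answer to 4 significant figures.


v_i = sqrt(2.1760^2 + 2*9.81*2.4570) = 7.27608 m/s
F = 368.1580 * 7.27608 / 1000
F = 2.679 kN


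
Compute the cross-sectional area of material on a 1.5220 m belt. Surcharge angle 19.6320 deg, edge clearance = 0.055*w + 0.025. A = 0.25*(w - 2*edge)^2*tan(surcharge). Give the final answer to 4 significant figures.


edge = 0.055*1.5220 + 0.025 = 0.10871 m
ew = 1.5220 - 2*0.10871 = 1.30458 m
A = 0.25 * 1.30458^2 * tan(19.6320 deg)
A = 0.1518 m^2


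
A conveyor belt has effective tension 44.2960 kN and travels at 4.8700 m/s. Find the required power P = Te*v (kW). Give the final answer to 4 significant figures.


P = Te * v = 44.2960 * 4.8700
P = 215.7 kW


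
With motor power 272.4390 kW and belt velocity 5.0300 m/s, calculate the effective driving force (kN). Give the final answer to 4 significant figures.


Te = P / v = 272.4390 / 5.0300
Te = 54.16 kN


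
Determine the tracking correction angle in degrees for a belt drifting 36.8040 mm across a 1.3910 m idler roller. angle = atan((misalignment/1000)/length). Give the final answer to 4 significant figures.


misalign_m = 36.8040 / 1000 = 0.036804 m
angle = atan(0.036804 / 1.3910)
angle = 1.516 deg


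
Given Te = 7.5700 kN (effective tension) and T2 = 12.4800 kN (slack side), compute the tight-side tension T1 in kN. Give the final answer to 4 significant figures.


T1 = Te + T2 = 7.5700 + 12.4800
T1 = 20.05 kN


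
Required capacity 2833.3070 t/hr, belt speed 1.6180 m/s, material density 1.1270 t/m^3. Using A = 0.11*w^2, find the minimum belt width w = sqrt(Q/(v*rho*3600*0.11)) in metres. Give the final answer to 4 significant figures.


A_req = 2833.3070 / (1.6180 * 1.1270 * 3600) = 0.431607 m^2
w = sqrt(0.431607 / 0.11)
w = 1.981 m


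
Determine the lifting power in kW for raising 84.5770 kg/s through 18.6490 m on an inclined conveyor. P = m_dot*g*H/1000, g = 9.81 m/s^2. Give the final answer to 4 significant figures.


P = 84.5770 * 9.81 * 18.6490 / 1000
P = 15.47 kW


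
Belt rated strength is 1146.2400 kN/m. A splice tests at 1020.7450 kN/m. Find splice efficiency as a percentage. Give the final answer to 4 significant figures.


Eff = 1020.7450 / 1146.2400 * 100
Eff = 89.05 %


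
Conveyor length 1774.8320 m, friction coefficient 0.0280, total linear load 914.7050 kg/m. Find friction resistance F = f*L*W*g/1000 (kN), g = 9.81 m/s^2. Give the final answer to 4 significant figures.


F = 0.0280 * 1774.8320 * 914.7050 * 9.81 / 1000
F = 445.9 kN


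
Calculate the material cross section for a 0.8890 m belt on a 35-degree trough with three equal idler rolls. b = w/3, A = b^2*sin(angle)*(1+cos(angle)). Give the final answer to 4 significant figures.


b = 0.8890/3 = 0.296333 m
A = 0.296333^2 * sin(35 deg) * (1 + cos(35 deg))
A = 0.09163 m^2


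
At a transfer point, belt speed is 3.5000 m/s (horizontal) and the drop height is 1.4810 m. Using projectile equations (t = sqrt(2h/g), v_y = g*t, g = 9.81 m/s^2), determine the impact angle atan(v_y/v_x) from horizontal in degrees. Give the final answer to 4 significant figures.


t = sqrt(2*1.4810/9.81) = 0.549488 s
v_y = 9.81 * 0.549488 = 5.39048 m/s
angle = atan(5.39048 / 3.5000) = 57.00 deg


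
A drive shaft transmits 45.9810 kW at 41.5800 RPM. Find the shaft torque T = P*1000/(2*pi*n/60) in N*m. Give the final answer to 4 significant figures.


omega = 2*pi*41.5800/60 = 4.35425 rad/s
T = 45.9810*1000 / 4.35425
T = 10560 N*m


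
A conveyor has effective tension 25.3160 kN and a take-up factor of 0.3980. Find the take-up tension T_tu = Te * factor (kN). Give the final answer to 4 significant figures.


T_tu = 25.3160 * 0.3980
T_tu = 10.08 kN


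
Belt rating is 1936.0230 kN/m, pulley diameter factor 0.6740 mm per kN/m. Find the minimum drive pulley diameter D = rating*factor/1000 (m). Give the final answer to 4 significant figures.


D = 1936.0230 * 0.6740 / 1000
D = 1.305 m


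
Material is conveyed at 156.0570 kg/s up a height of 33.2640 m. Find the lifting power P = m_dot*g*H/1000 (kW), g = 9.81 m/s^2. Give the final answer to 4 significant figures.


P = 156.0570 * 9.81 * 33.2640 / 1000
P = 50.92 kW


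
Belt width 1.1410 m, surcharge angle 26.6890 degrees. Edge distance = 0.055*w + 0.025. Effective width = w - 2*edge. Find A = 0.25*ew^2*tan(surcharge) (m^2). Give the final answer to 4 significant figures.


edge = 0.055*1.1410 + 0.025 = 0.087755 m
ew = 1.1410 - 2*0.087755 = 0.96549 m
A = 0.25 * 0.96549^2 * tan(26.6890 deg)
A = 0.1172 m^2


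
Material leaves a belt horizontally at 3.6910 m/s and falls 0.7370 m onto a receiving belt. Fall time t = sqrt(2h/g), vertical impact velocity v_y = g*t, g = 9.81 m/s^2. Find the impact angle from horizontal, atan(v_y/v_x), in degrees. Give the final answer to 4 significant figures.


t = sqrt(2*0.7370/9.81) = 0.387627 s
v_y = 9.81 * 0.387627 = 3.80262 m/s
angle = atan(3.80262 / 3.6910) = 45.85 deg


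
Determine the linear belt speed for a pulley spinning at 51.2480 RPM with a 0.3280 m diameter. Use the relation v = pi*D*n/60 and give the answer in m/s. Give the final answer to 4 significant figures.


v = pi * 0.3280 * 51.2480 / 60
v = 0.8801 m/s


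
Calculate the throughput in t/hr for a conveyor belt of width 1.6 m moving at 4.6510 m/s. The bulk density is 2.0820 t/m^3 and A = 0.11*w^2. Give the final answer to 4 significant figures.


A = 0.11 * 1.6^2 = 0.2816 m^2
C = 0.2816 * 4.6510 * 2.0820 * 3600
C = 9817 t/hr


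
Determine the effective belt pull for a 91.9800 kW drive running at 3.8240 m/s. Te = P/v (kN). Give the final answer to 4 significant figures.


Te = P / v = 91.9800 / 3.8240
Te = 24.05 kN


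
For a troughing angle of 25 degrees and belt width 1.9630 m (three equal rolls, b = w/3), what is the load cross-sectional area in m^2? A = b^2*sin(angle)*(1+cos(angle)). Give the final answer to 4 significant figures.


b = 1.9630/3 = 0.654333 m
A = 0.654333^2 * sin(25 deg) * (1 + cos(25 deg))
A = 0.3449 m^2


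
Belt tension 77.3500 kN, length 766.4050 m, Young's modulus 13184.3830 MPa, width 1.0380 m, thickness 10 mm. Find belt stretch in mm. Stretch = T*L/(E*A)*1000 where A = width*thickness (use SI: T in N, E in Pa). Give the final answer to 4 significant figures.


A = 1.0380 * 0.01 = 0.01038 m^2
Stretch = 77.3500*1000 * 766.4050 / (13184.3830e6 * 0.01038) * 1000
Stretch = 433.2 mm


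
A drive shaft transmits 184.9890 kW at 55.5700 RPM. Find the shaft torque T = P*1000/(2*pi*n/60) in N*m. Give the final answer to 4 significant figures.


omega = 2*pi*55.5700/60 = 5.81928 rad/s
T = 184.9890*1000 / 5.81928
T = 31790 N*m


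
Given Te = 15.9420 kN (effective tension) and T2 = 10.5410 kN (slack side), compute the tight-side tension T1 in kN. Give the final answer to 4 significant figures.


T1 = Te + T2 = 15.9420 + 10.5410
T1 = 26.48 kN


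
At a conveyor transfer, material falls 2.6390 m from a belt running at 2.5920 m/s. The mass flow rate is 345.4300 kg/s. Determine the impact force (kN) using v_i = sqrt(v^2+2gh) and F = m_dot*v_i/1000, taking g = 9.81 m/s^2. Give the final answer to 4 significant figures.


v_i = sqrt(2.5920^2 + 2*9.81*2.6390) = 7.64824 m/s
F = 345.4300 * 7.64824 / 1000
F = 2.642 kN


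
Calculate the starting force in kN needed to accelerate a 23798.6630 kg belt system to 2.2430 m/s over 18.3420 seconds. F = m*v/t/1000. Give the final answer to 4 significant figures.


F = 23798.6630 * 2.2430 / 18.3420 / 1000
F = 2.910 kN


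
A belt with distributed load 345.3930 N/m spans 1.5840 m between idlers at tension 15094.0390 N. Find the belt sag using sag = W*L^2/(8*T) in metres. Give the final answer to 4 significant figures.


sag = 345.3930 * 1.5840^2 / (8 * 15094.0390)
sag = 0.007177 m


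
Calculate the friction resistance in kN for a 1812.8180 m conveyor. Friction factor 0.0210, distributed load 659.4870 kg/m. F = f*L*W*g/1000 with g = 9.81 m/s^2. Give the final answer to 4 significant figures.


F = 0.0210 * 1812.8180 * 659.4870 * 9.81 / 1000
F = 246.3 kN


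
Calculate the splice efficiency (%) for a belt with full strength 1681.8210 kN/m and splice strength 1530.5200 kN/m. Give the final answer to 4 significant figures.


Eff = 1530.5200 / 1681.8210 * 100
Eff = 91.00 %


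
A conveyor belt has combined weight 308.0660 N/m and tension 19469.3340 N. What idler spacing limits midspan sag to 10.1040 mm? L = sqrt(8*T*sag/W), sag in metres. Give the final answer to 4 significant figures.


sag = 10.1040/1000 = 0.010104 m
L = sqrt(8 * 19469.3340 * 0.010104 / 308.0660)
L = 2.260 m


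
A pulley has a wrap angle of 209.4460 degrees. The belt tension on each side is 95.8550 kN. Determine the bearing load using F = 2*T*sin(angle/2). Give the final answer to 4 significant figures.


F = 2 * 95.8550 * sin(209.4460/2 deg)
F = 185.4 kN


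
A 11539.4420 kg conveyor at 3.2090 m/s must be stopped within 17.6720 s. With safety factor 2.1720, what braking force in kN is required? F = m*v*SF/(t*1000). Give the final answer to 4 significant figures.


F = 11539.4420 * 3.2090 / 17.6720 * 2.1720 / 1000
F = 4.551 kN


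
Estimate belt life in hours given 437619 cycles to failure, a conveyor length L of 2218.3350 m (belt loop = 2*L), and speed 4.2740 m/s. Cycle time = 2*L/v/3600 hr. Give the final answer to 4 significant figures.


cycle_time = 2 * 2218.3350 / 4.2740 / 3600 = 0.28835 hr
life = 437619 * 0.28835 = 126200 hours


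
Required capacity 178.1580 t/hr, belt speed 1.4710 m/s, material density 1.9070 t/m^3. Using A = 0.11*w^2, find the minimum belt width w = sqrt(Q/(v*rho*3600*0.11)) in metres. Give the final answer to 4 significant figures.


A_req = 178.1580 / (1.4710 * 1.9070 * 3600) = 0.0176417 m^2
w = sqrt(0.0176417 / 0.11)
w = 0.4005 m


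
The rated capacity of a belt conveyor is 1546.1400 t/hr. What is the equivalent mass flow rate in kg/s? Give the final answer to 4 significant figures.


m_dot = 1546.1400 * 1000 / 3600
m_dot = 429.5 kg/s


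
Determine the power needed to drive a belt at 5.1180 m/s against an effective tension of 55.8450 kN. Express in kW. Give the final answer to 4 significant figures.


P = Te * v = 55.8450 * 5.1180
P = 285.8 kW


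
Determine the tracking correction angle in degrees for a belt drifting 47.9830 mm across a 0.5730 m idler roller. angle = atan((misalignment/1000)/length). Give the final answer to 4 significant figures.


misalign_m = 47.9830 / 1000 = 0.047983 m
angle = atan(0.047983 / 0.5730)
angle = 4.787 deg


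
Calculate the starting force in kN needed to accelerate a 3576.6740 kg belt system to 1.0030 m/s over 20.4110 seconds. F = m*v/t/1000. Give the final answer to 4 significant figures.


F = 3576.6740 * 1.0030 / 20.4110 / 1000
F = 0.1758 kN


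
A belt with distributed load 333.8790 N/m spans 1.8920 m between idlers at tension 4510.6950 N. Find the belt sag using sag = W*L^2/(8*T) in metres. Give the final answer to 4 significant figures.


sag = 333.8790 * 1.8920^2 / (8 * 4510.6950)
sag = 0.03312 m


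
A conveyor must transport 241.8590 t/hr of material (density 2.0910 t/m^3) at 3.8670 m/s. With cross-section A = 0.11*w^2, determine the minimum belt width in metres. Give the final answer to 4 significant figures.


A_req = 241.8590 / (3.8670 * 2.0910 * 3600) = 0.00830867 m^2
w = sqrt(0.00830867 / 0.11)
w = 0.2748 m


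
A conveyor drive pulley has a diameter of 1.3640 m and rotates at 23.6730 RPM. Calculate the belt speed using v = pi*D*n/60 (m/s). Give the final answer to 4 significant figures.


v = pi * 1.3640 * 23.6730 / 60
v = 1.691 m/s


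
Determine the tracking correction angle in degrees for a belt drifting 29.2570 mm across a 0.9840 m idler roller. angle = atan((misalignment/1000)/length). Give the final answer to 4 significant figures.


misalign_m = 29.2570 / 1000 = 0.029257 m
angle = atan(0.029257 / 0.9840)
angle = 1.703 deg


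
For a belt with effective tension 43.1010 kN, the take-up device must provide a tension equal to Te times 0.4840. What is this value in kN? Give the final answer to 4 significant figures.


T_tu = 43.1010 * 0.4840
T_tu = 20.86 kN


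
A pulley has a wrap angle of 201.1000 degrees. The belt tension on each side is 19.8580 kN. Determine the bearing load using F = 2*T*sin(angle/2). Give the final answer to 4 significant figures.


F = 2 * 19.8580 * sin(201.1000/2 deg)
F = 39.04 kN


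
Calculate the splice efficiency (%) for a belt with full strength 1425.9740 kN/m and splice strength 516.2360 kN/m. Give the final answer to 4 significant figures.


Eff = 516.2360 / 1425.9740 * 100
Eff = 36.20 %


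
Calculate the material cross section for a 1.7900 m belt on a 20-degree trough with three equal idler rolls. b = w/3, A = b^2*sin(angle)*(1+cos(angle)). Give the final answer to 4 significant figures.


b = 1.7900/3 = 0.596667 m
A = 0.596667^2 * sin(20 deg) * (1 + cos(20 deg))
A = 0.2362 m^2


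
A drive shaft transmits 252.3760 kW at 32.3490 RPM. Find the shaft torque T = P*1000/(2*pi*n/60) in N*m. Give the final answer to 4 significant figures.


omega = 2*pi*32.3490/60 = 3.38758 rad/s
T = 252.3760*1000 / 3.38758
T = 74500 N*m


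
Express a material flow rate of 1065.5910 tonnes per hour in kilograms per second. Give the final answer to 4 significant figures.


m_dot = 1065.5910 * 1000 / 3600
m_dot = 296.0 kg/s


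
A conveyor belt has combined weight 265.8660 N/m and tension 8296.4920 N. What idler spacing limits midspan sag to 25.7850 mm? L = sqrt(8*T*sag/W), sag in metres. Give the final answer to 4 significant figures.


sag = 25.7850/1000 = 0.025785 m
L = sqrt(8 * 8296.4920 * 0.025785 / 265.8660)
L = 2.537 m


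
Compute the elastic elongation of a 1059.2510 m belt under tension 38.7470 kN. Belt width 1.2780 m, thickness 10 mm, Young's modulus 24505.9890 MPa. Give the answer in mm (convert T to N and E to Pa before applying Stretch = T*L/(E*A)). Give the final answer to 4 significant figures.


A = 1.2780 * 0.01 = 0.01278 m^2
Stretch = 38.7470*1000 * 1059.2510 / (24505.9890e6 * 0.01278) * 1000
Stretch = 131.0 mm


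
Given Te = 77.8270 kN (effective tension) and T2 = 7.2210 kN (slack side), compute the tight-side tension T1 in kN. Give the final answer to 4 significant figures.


T1 = Te + T2 = 77.8270 + 7.2210
T1 = 85.05 kN


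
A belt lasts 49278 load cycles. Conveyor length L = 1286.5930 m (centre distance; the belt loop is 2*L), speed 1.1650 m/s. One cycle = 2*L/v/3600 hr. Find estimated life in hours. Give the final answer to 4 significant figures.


cycle_time = 2 * 1286.5930 / 1.1650 / 3600 = 0.61354 hr
life = 49278 * 0.61354 = 30230 hours


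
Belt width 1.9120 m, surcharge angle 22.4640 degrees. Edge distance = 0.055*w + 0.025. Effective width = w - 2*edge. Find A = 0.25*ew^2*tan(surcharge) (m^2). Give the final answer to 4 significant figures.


edge = 0.055*1.9120 + 0.025 = 0.13016 m
ew = 1.9120 - 2*0.13016 = 1.65168 m
A = 0.25 * 1.65168^2 * tan(22.4640 deg)
A = 0.2820 m^2


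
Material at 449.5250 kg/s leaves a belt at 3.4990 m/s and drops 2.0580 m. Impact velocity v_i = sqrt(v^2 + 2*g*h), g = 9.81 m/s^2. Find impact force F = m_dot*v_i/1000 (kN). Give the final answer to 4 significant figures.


v_i = sqrt(3.4990^2 + 2*9.81*2.0580) = 7.25403 m/s
F = 449.5250 * 7.25403 / 1000
F = 3.261 kN


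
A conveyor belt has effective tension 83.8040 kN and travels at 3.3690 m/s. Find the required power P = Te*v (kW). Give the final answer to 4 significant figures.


P = Te * v = 83.8040 * 3.3690
P = 282.3 kW


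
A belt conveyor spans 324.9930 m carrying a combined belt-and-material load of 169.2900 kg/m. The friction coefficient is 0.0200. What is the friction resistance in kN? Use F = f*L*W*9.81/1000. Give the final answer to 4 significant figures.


F = 0.0200 * 324.9930 * 169.2900 * 9.81 / 1000
F = 10.79 kN


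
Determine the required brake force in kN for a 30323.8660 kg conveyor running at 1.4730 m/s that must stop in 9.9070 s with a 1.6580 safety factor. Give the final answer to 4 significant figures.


F = 30323.8660 * 1.4730 / 9.9070 * 1.6580 / 1000
F = 7.475 kN


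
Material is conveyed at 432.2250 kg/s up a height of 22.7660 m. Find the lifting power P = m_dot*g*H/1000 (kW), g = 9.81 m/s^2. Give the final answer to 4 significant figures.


P = 432.2250 * 9.81 * 22.7660 / 1000
P = 96.53 kW


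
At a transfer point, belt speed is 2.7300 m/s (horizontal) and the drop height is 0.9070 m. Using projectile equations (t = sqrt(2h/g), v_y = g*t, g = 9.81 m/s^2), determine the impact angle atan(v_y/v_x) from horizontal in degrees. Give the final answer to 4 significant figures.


t = sqrt(2*0.9070/9.81) = 0.430016 s
v_y = 9.81 * 0.430016 = 4.21846 m/s
angle = atan(4.21846 / 2.7300) = 57.09 deg


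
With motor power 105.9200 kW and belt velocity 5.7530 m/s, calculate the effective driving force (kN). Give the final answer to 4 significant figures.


Te = P / v = 105.9200 / 5.7530
Te = 18.41 kN


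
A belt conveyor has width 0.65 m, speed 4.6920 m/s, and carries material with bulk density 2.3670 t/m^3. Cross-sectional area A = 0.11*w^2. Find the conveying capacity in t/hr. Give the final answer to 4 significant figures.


A = 0.11 * 0.65^2 = 0.046475 m^2
C = 0.046475 * 4.6920 * 2.3670 * 3600
C = 1858 t/hr


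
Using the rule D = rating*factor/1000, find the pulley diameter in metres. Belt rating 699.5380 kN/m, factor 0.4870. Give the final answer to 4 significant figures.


D = 699.5380 * 0.4870 / 1000
D = 0.3407 m


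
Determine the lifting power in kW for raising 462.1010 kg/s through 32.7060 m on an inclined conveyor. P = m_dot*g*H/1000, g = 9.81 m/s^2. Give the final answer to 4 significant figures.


P = 462.1010 * 9.81 * 32.7060 / 1000
P = 148.3 kW


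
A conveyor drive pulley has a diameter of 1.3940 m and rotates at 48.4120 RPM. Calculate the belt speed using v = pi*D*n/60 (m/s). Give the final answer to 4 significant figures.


v = pi * 1.3940 * 48.4120 / 60
v = 3.534 m/s


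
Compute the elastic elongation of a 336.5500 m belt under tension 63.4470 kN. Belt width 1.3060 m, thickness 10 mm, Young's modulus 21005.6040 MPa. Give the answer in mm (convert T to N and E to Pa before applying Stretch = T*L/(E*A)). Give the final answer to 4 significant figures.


A = 1.3060 * 0.01 = 0.01306 m^2
Stretch = 63.4470*1000 * 336.5500 / (21005.6040e6 * 0.01306) * 1000
Stretch = 77.84 mm


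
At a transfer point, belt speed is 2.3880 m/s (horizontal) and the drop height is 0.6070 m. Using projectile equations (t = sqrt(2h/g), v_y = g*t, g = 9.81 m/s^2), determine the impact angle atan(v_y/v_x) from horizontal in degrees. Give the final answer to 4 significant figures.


t = sqrt(2*0.6070/9.81) = 0.351783 s
v_y = 9.81 * 0.351783 = 3.45099 m/s
angle = atan(3.45099 / 2.3880) = 55.32 deg


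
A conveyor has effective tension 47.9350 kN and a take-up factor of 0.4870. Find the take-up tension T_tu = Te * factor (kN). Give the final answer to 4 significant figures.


T_tu = 47.9350 * 0.4870
T_tu = 23.34 kN


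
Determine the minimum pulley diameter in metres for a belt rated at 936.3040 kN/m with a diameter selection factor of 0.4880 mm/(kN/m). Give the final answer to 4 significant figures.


D = 936.3040 * 0.4880 / 1000
D = 0.4569 m


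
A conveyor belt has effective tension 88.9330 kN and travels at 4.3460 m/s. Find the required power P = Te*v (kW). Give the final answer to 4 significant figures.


P = Te * v = 88.9330 * 4.3460
P = 386.5 kW


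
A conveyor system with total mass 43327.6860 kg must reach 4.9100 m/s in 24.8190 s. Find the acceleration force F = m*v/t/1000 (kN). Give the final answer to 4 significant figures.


F = 43327.6860 * 4.9100 / 24.8190 / 1000
F = 8.572 kN


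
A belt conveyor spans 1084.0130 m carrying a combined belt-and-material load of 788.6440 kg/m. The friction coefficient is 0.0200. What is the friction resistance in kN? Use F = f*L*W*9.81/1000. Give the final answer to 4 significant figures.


F = 0.0200 * 1084.0130 * 788.6440 * 9.81 / 1000
F = 167.7 kN


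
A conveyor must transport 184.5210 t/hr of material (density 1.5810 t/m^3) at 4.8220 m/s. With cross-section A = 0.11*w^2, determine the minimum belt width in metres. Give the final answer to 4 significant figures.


A_req = 184.5210 / (4.8220 * 1.5810 * 3600) = 0.00672333 m^2
w = sqrt(0.00672333 / 0.11)
w = 0.2472 m


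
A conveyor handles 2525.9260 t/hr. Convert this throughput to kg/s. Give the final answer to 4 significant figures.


m_dot = 2525.9260 * 1000 / 3600
m_dot = 701.6 kg/s


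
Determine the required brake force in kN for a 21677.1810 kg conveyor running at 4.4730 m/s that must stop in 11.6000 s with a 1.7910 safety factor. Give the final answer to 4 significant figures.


F = 21677.1810 * 4.4730 / 11.6000 * 1.7910 / 1000
F = 14.97 kN


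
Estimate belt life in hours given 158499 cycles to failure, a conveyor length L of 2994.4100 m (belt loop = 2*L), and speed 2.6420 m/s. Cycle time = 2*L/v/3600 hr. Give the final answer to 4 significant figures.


cycle_time = 2 * 2994.4100 / 2.6420 / 3600 = 0.62966 hr
life = 158499 * 0.62966 = 99800 hours


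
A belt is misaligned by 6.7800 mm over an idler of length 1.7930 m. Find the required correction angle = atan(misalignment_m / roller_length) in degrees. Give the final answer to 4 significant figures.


misalign_m = 6.7800 / 1000 = 0.006780 m
angle = atan(0.006780 / 1.7930)
angle = 0.2167 deg


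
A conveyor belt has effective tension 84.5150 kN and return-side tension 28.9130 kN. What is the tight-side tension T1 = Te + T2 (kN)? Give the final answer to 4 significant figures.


T1 = Te + T2 = 84.5150 + 28.9130
T1 = 113.4 kN


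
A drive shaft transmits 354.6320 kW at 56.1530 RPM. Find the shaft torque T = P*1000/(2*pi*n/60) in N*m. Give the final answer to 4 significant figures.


omega = 2*pi*56.1530/60 = 5.88033 rad/s
T = 354.6320*1000 / 5.88033
T = 60310 N*m


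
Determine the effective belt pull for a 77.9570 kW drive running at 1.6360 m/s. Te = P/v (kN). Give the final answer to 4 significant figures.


Te = P / v = 77.9570 / 1.6360
Te = 47.65 kN


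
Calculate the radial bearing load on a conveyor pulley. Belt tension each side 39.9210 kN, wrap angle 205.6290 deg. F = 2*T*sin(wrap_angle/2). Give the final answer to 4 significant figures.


F = 2 * 39.9210 * sin(205.6290/2 deg)
F = 77.85 kN
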